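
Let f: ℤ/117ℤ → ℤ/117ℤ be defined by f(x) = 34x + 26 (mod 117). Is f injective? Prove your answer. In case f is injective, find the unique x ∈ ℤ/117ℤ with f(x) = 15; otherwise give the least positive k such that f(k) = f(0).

Suppose f(x_1) = f(x_2) in ℤ/117ℤ. Then 34x_1 + 26 ≡ 34x_2 + 26 (mod 117), therefore 34(x_1 − x_2) ≡ 0 (mod 117).
Since gcd(34, 117) = 1, 34 is invertible modulo 117, thus x_1 − x_2 ≡ 0 (mod 117), i.e. x_1 = x_2.
Hence f is injective.
We now compute 34⁻¹ mod 117 explicitly. Euclid's algorithm: 117 = 3·34 + 15, 34 = 2·15 + 4, 15 = 3·4 + 3, 4 = 1·3 + 1; back-substituting gives 1 = 31·34 − 9·117, so 34⁻¹ ≡ 31 (mod 117).
Since f is injective, we find f⁻¹(15): we need 34x ≡ 15 − 26 ≡ 106 (mod 117). Using 34⁻¹ = 31: x ≡ 31·106 = 3286 = 28·117 + 10, so x = 10.
Check: f(10) = 34·10 + 26 = 366 = 3·117 + 15 ≡ 15 (mod 117).

10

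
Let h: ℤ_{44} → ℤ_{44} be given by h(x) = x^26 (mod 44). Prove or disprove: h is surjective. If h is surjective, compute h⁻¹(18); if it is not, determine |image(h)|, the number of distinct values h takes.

12

h(10): Repeated squaring mod 44: 10^1 ≡ 10, 10^2 ≡ 10² = 100 ≡ 12, 10^4 ≡ 12² = 144 ≡ 12, 10^8 ≡ 12² = 144 ≡ 12, 10^16 ≡ 12² = 144 ≡ 12. Since 26 = 16 + 8 + 2, 10^26 ≡ 12·12·12: 12·12 = 144 ≡ 12, then 12·12 = 144 ≡ 12. So 10^26 ≡ 12 (mod 44).
h(12): Repeated squaring mod 44: 12^1 ≡ 12, 12^2 ≡ 12² = 144 ≡ 12, 12^4 ≡ 12² = 144 ≡ 12, 12^8 ≡ 12² = 144 ≡ 12, 12^16 ≡ 12² = 144 ≡ 12. Since 26 = 16 + 8 + 2, 12^26 ≡ 12·12·12: 12·12 = 144 ≡ 12, then 12·12 = 144 ≡ 12. So 12^26 ≡ 12 (mod 44).
So h(10) = h(12) = 12 while 10 ≠ 12, thus h is not injective.
A non-injective map from the 44-element set ℤ_{44} to itself takes at most 43 distinct values, so it cannot be surjective. So h is not surjective.
Since h is not surjective, we determine |image(h)|. Computing x^26 mod 44 for each x (by repeated squaring, reducing mod 44 at every step), the values h(0), h(1), …, h(43) are: 0, 1, 20, 25, 4, 5, 16, 37, 36, 9, 12, 33, 12, 9, 36, 37, 16, 5, 4, 25, 20, 1, 0, 1, 20, 25, 4, 5, 16, 37, 36, 9, 12, 33, 12, 9, 36, 37, 16, 5, 4, 25, 20, 1.
The distinct values are {0, 1, 4, 5, 9, 12, 16, 20, 25, 33, 36, 37}; there are 12 of them.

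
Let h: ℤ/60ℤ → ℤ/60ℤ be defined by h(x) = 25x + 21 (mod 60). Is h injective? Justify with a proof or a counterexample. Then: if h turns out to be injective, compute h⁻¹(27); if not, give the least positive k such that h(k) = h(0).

12

By definition, h is injective if h(x_1) = h(x_2) implies x_1 = x_2.
We have gcd(25, 60) = 5 > 1. Taking x_1 = 0 and x_2 = 12: h(0) = 21 and h(12) = 25·12 + 21 = 321 ≡ 21 (mod 60).
So h(0) = h(12) while 0 ≠ 12, therefore h is not injective.
Since h is not injective, we find the least positive k with h(k) = h(0): this means 25k ≡ 0 (mod 60), i.e. 60 ∣ 25k. Since gcd(25, 60) = 5, dividing through by 5 this holds exactly when 12 ∣ 5k, and as gcd(5, 12) = 1, exactly when 12 ∣ k.
The smallest positive such k is 12.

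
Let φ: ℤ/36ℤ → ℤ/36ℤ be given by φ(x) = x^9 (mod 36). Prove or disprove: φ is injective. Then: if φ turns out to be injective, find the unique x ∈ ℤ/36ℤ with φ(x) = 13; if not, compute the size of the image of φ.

9

φ(0) = 0^9 = 0.
φ(6): Repeated squaring mod 36: 6^1 ≡ 6, 6^2 ≡ 6² = 36 ≡ 0, 6^4 ≡ 0² = 0, 6^8 ≡ 0² = 0. Since 9 = 8 + 1, 6^9 ≡ 0·6: 0·6 = 0. So 6^9 ≡ 0 (mod 36).
So φ(0) = φ(6) = 0 while 0 ≠ 6, thus φ is not injective.
Since φ is not injective, we determine |image(φ)|. Computing x^9 mod 36 for each x (by repeated squaring, reducing mod 36 at every step), the values φ(0), φ(1), …, φ(35) are: 0, 1, 8, 27, 28, 17, 0, 19, 8, 9, 28, 35, 0, 1, 8, 27, 28, 17, 0, 19, 8, 9, 28, 35, 0, 1, 8, 27, 28, 17, 0, 19, 8, 9, 28, 35.
The distinct values are {0, 1, 8, 9, 17, 19, 27, 28, 35}; there are 9 of them.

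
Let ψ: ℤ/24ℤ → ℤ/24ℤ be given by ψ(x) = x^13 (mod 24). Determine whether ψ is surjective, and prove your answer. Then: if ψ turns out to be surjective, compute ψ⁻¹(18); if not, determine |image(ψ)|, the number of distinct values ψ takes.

15

ψ(0) = 0^13 = 0.
ψ(6): Repeated squaring mod 24: 6^1 ≡ 6, 6^2 ≡ 6² = 36 ≡ 12, 6^4 ≡ 12² = 144 ≡ 0, 6^8 ≡ 0² = 0. Since 13 = 8 + 4 + 1, 6^13 ≡ 0·0·6: 0·0 = 0, then 0·6 = 0. So 6^13 ≡ 0 (mod 24).
So ψ(0) = ψ(6) = 0 while 0 ≠ 6, hence ψ is not injective.
A non-injective map from the 24-element set ℤ/24ℤ to itself takes at most 23 distinct values, so it cannot be surjective. So ψ is not surjective.
Since ψ is not surjective, we determine |image(ψ)|. Computing x^13 mod 24 for each x (by repeated squaring, reducing mod 24 at every step), the values ψ(0), ψ(1), …, ψ(23) are: 0, 1, 8, 3, 16, 5, 0, 7, 8, 9, 16, 11, 0, 13, 8, 15, 16, 17, 0, 19, 8, 21, 16, 23.
The distinct values are {0, 1, 3, 5, 7, 8, 9, 11, 13, 15, 16, 17, 19, 21, 23}; there are 15 of them.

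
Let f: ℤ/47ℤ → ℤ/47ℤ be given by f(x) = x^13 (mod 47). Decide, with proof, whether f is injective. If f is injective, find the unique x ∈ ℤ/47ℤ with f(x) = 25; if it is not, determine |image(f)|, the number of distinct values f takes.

7

Since 47 is prime, the nonzero elements of ℤ/47ℤ form a cyclic group of order 46.
As gcd(13, 46) = 1, raising to the 13th power is a bijection on this group: if a^13 ≡ b^13 then (ab^{−1})^13 = 1, and the only element of order dividing gcd(13, 46) = 1 is 1, so a = b.
With f(0) = 0 this makes f injective on all of ℤ/47ℤ, hence bijective (finite equal-size domain and codomain). In particular f is injective.
Since f is injective, we find the preimage of 25. The inverse of x ↦ x^13 on (ℤ/47ℤ)^× is x ↦ x^39, because 13·39 = 507 = 11·46 + 1 ≡ 1 (mod 46) and x^{46} = 1 for x ≠ 0 (Fermat). So f⁻¹(25) = 25^39 mod 47.
Repeated squaring mod 47: 25^1 ≡ 25, 25^2 ≡ 25² = 625 ≡ 14, 25^4 ≡ 14² = 196 ≡ 8, 25^8 ≡ 8² = 64 ≡ 17, 25^16 ≡ 17² = 289 ≡ 7, 25^32 ≡ 7² = 49 ≡ 2. Since 39 = 32 + 4 + 2 + 1, 25^39 ≡ 2·8·14·25: 2·8 = 16, then 16·14 = 224 ≡ 36, then 36·25 = 900 ≡ 7. So 25^39 ≡ 7 (mod 47).
Hence f⁻¹(25) = 7.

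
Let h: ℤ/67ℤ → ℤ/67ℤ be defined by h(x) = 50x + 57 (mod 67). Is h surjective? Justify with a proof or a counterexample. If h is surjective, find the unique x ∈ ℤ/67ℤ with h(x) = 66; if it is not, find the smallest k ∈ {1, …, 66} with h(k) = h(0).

Recall: h is surjective if every y in the codomain equals h(x) for some x in the domain.
Since gcd(50, 67) = 1, 50 is invertible modulo 67. Euclid's algorithm: 67 = 1·50 + 17, 50 = 2·17 + 16, 17 = 1·16 + 1; back-substituting gives 1 = 63·50 − 47·67, so 50⁻¹ ≡ 63 (mod 67).
Then y ↦ 63(y − 57) is a two-sided inverse to h, so every y ∈ ℤ/67ℤ has a preimage.
Thus h is surjective.
Since h is surjective, we compute h⁻¹(66): solve 50x + 57 ≡ 66 (mod 67), i.e. 50x ≡ 9 (mod 67).
Multiplying by 50⁻¹ = 63 gives x ≡ 63·9 = 567 = 8·67 + 31 ≡ 31 (mod 67).
Check: h(31) = 50·31 + 57 = 1607 = 23·67 + 66 ≡ 66 (mod 67).

31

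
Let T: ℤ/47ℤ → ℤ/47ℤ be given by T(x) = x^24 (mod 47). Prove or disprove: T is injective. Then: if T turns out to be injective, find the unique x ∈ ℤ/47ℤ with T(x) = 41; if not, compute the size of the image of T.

24

T(23): Repeated squaring mod 47: 23^1 ≡ 23, 23^2 ≡ 23² = 529 ≡ 12, 23^4 ≡ 12² = 144 ≡ 3, 23^8 ≡ 3² = 9, 23^16 ≡ 9² = 81 ≡ 34. Since 24 = 16 + 8, 23^24 ≡ 34·9: 34·9 = 306 ≡ 24. So 23^24 ≡ 24 (mod 47).
T(24): Repeated squaring mod 47: 24^1 ≡ 24, 24^2 ≡ 24² = 576 ≡ 12, 24^4 ≡ 12² = 144 ≡ 3, 24^8 ≡ 3² = 9, 24^16 ≡ 9² = 81 ≡ 34. Since 24 = 16 + 8, 24^24 ≡ 34·9: 34·9 = 306 ≡ 24. So 24^24 ≡ 24 (mod 47).
So T(23) = T(24) = 24 while 23 ≠ 24, hence T is not injective.
Since T is not injective, we determine |image(T)|. Computing x^24 mod 47 for each x (by repeated squaring, reducing mod 47 at every step), the values T(0), T(1), …, T(46) are: 0, 1, 2, 3, 4, 42, 6, 7, 8, 9, 37, 36, 12, 34, 14, 32, 16, 17, 18, 28, 27, 21, 25, 24, 24, 25, 21, 27, 28, 18, 17, 16, 32, 14, 34, 12, 36, 37, 9, 8, 7, 6, 42, 4, 3, 2, 1.
The distinct values are {0, 1, 2, 3, 4, 6, 7, 8, 9, 12, 14, 16, 17, 18, 21, 24, 25, 27, 28, 32, 34, 36, 37, 42}; there are 24 of them.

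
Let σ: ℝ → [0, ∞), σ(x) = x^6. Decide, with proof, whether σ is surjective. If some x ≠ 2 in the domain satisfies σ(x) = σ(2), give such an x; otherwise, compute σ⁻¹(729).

-2

For any y ∈ [0, ∞), x = y^{1/6} ∈ ℝ satisfies x^6 = y, so σ is surjective.
For the follow-up, such an x exists: taking x = −2 ∈ ℝ gives σ(−2) = 64 = σ(2) with −2 ≠ 2.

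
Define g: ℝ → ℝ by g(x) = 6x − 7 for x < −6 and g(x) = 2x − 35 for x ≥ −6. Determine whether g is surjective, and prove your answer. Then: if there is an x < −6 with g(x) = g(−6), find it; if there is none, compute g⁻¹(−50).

-20/3

Both pieces are strictly increasing (slopes 6 and 2), so each is injective on its own interval.
The left piece maps (−∞, −6) onto (−∞, −43); the right piece maps [−6, ∞) onto [−47, ∞).
The union (−∞, −43) ∪ [−47, ∞) covers ℝ, so g is surjective.
For the follow-up: the images overlap, so an x < −6 with g(x) = g(−6) exists. g(−6) = −47; solving 6x − 7 = −47 for x < −6 gives x = (−47 + 7)/6 = −20/3.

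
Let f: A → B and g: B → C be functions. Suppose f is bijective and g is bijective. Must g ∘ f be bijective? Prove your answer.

bijective

Injectivity: if g(f(s)) = g(f(t)) then f(s) = f(t) (g injective) so s = t (f injective).
Surjectivity: for c ∈ C pick b with g(b) = c, then a with f(a) = b; then (g ∘ f)(a) = c.
Hence g ∘ f is bijective.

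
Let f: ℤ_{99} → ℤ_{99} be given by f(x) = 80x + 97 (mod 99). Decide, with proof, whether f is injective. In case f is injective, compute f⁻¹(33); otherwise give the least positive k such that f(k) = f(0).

19

Recall that f is injective if f(u) = f(v) implies u = v.
Suppose f(u) = f(v) in ℤ_{99}. Then 80u + 97 ≡ 80v + 97 (mod 99), thus 80(u − v) ≡ 0 (mod 99).
Since gcd(80, 99) = 1, 80 is invertible modulo 99, hence u − v ≡ 0 (mod 99), i.e. u = v.
So f is injective.
We now compute 80⁻¹ mod 99 explicitly. Euclid's algorithm: 99 = 1·80 + 19, 80 = 4·19 + 4, 19 = 4·4 + 3, 4 = 1·3 + 1; back-substituting gives 1 = 26·80 − 21·99, so 80⁻¹ ≡ 26 (mod 99).
Since f is injective, we compute f⁻¹(33): solve 80x + 97 ≡ 33 (mod 99), i.e. 80x ≡ 35 (mod 99).
Multiplying by 80⁻¹ = 26 gives x ≡ 26·35 = 910 = 9·99 + 19 ≡ 19 (mod 99).
Check: f(19) = 80·19 + 97 = 1617 = 16·99 + 33 ≡ 33 (mod 99).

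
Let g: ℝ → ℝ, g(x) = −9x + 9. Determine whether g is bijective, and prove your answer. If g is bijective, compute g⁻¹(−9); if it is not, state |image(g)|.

2

Suppose g(u) = g(v). Then −9u + 9 = −9v + 9, therefore −9u = −9v, thus u = v.
For any y ∈ ℝ, x = (y − 9)/(−9) satisfies g(x) = y.
Hence g is bijective.
Since g is bijective, we compute g⁻¹(−9) = (−9 − 9)/(−9) = 2.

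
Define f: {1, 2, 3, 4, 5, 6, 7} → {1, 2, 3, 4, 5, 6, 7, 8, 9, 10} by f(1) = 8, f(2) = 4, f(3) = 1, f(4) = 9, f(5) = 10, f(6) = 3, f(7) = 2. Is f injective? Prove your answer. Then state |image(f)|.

The values f(1), …, f(7) are 8, 4, 1, 9, 10, 3, 2 — all distinct.
So f(x_1) = f(x_2) only when x_1 = x_2, and f is injective.
The image of f is {1, 2, 3, 4, 8, 9, 10}, which has 7 elements.

7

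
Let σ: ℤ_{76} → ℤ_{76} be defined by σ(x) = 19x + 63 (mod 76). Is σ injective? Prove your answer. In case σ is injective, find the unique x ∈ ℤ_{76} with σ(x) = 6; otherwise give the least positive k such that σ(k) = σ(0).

We have gcd(19, 76) = 19 > 1. Taking u = 0 and v = 4: σ(0) = 63 and σ(4) = 19·4 + 63 = 139 ≡ 63 (mod 76).
So σ(0) = σ(4) while 0 ≠ 4, so σ is not injective.
Since σ is not injective, we find the least positive k with σ(k) = σ(0): this means 19k ≡ 0 (mod 76), i.e. 76 ∣ 19k. Since gcd(19, 76) = 19, dividing through by 19 this holds exactly when 4 ∣ k.
The smallest positive such k is 4.

4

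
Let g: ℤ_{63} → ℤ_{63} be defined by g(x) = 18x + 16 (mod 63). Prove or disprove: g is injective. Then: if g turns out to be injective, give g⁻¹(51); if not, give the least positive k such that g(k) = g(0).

7

We have gcd(18, 63) = 9 > 1. Taking x_1 = 0 and x_2 = 7: g(0) = 16 and g(7) = 18·7 + 16 = 142 ≡ 16 (mod 63).
So g(0) = g(7) while 0 ≠ 7, thus g is not injective.
Since g is not injective, we find the least positive k with g(k) = g(0): this means 18k ≡ 0 (mod 63), i.e. 63 ∣ 18k. Since gcd(18, 63) = 9, dividing through by 9 this holds exactly when 7 ∣ 2k, and as gcd(2, 7) = 1, exactly when 7 ∣ k.
The smallest positive such k is 7.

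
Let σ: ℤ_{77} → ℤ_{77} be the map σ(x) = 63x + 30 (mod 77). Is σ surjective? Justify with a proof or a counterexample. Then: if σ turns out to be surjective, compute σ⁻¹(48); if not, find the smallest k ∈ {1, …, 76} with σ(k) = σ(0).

11

By definition, surjectivity means every element of the codomain has a preimage under σ.
Since gcd(63, 77) = 7, we have 63x ≡ 0 (mod 7) for all x, so σ(x) ≡ 2 (mod 7).
But 0 ≢ 2 (mod 7), so 0 ∈ ℤ_{77} has no preimage. Hence σ is not surjective.
Since σ is not surjective, we find the least positive k with σ(k) = σ(0): this means 63k ≡ 0 (mod 77), i.e. 77 ∣ 63k. Since gcd(63, 77) = 7, dividing through by 7 this holds exactly when 11 ∣ 9k, and as gcd(9, 11) = 1, exactly when 11 ∣ k.
The smallest positive such k is 11.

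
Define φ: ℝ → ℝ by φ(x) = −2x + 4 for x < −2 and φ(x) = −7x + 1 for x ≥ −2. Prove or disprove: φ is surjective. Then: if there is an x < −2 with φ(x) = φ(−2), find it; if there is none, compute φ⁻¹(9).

-11/2

Both pieces are strictly decreasing (slopes −2 and −7), so each is injective on its own interval.
The left piece maps (−∞, −2) onto (8, ∞); the right piece maps [−2, ∞) onto (−∞, 15].
The union (8, ∞) ∪ (−∞, 15] covers ℝ, so φ is surjective.
For the follow-up: the images overlap, so an x < −2 with φ(x) = φ(−2) exists. φ(−2) = 15; solving −2x + 4 = 15 for x < −2 gives x = (15 − 4)/(−2) = −11/2.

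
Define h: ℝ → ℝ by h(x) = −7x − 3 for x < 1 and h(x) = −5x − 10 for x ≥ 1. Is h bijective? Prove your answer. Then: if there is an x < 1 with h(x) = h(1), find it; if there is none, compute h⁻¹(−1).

-2/7

Both pieces are strictly decreasing (slopes −7 and −5), so each is injective on its own interval.
The left piece maps (−∞, 1) onto (−10, ∞); the right piece maps [1, ∞) onto (−∞, −15].
The images leave a gap (−10 has no preimage), so h is not surjective, hence not bijective.
Because the two images are disjoint, no x < 1 has h(x) = h(1), so we compute h⁻¹(−1): −1 lies in (−10, ∞), so solve −7x − 3 = −1: x = (−1 + 3)/(−7) = −2/7.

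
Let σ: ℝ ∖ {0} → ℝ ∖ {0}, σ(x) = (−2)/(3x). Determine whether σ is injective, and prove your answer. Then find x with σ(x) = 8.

Suppose σ(x_1) = σ(x_2). Cross-multiplying: (−2)(3x_2) = (−2)(3x_1).
Expanding both sides and cancelling the symmetric terms leaves 6·(x_1 − x_2) = 0. Since 6 ≠ 0, x_1 = x_2. So σ is injective.
Solving σ(x) = 8: cross-multiplying gives −2 = 8(3x), which rearranges to −24x = 2, so x = −1/12.

-1/12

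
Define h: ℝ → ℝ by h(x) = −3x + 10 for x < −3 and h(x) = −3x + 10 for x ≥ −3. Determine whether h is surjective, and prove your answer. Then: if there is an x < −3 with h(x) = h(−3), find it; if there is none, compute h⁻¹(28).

Both pieces are strictly decreasing (slopes −3 and −3), so each is injective on its own interval.
The left piece maps (−∞, −3) onto (19, ∞); the right piece maps [−3, ∞) onto (−∞, 19].
These images together cover ℝ, so h is surjective.
Because the two images are disjoint, no x < −3 has h(x) = h(−3), so we compute h⁻¹(28): 28 lies in (19, ∞), so solve −3x + 10 = 28: x = (28 − 10)/(−3) = −6.

-6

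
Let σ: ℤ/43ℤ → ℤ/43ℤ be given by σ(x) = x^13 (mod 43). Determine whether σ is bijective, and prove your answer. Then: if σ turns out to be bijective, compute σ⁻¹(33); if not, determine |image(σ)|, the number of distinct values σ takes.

5

Since 43 is prime, the nonzero elements of ℤ/43ℤ form a cyclic group of order 42.
As gcd(13, 42) = 1, raising to the 13th power is a bijection on this group: if u^13 ≡ v^13 then (uv^{−1})^13 = 1, and the only element of order dividing gcd(13, 42) = 1 is 1, so u = v.
With σ(0) = 0 this makes σ injective on all of ℤ/43ℤ, hence bijective (finite equal-size domain and codomain). In particular σ is bijective.
Since σ is bijective, we find the preimage of 33. The inverse of x ↦ x^13 on (ℤ/43ℤ)^× is x ↦ x^13, because 13·13 = 169 = 4·42 + 1 ≡ 1 (mod 42) and x^{42} = 1 for x ≠ 0 (Fermat). So σ⁻¹(33) = 33^13 mod 43.
Repeated squaring mod 43: 33^1 ≡ 33, 33^2 ≡ 33² = 1089 ≡ 14, 33^4 ≡ 14² = 196 ≡ 24, 33^8 ≡ 24² = 576 ≡ 17. Since 13 = 8 + 4 + 1, 33^13 ≡ 17·24·33: 17·24 = 408 ≡ 21, then 21·33 = 693 ≡ 5. So 33^13 ≡ 5 (mod 43).
Hence σ⁻¹(33) = 5.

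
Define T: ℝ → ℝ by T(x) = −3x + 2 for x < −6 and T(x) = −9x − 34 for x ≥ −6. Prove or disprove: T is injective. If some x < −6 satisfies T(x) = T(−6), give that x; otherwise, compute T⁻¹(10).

-44/9

Both pieces are strictly decreasing (slopes −3 and −9), so each is injective on its own interval.
The left piece maps (−∞, −6) onto (20, ∞); the right piece maps [−6, ∞) onto (−∞, 20].
These images are disjoint, so no value is attained by both pieces. Therefore T is injective.
Because the two images are disjoint, no x < −6 has T(x) = T(−6), so we compute T⁻¹(10): 10 lies in (−∞, 20], so solve −9x − 34 = 10: x = (10 + 34)/(−9) = −44/9.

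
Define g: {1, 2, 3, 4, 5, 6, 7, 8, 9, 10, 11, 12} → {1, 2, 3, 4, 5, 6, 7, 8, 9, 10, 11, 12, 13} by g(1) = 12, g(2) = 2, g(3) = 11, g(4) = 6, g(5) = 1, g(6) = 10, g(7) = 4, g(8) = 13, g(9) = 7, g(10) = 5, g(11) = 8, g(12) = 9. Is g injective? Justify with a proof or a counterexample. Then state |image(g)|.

12

The values g(1), …, g(12) are 12, 2, 11, 6, 1, 10, 4, 13, 7, 5, 8, 9 — all distinct.
So g(x_1) = g(x_2) only when x_1 = x_2, and g is injective.
The image of g is {1, 2, 4, 5, 6, 7, 8, 9, 10, 11, 12, 13}, which has 12 elements.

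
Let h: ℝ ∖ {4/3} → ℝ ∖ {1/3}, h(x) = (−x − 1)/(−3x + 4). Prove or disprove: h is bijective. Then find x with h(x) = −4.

Suppose h(u) = h(v). Cross-multiplying: (−u − 1)(−3v + 4) = (−v − 1)(−3u + 4).
Expanding both sides and cancelling the symmetric terms leaves −7·(u − v) = 0. Since −7 ≠ 0, u = v. Hence h is injective.
For any y ≠ 1/3, solving y(−3x + 4) = −x − 1 for x gives a well-defined x ≠ 4/3. So h is surjective.
Thus h is bijective.
Solving h(x) = −4: cross-multiplying gives −x − 1 = −4(−3x + 4), which rearranges to −13x = −15, so x = 15/13.

15/13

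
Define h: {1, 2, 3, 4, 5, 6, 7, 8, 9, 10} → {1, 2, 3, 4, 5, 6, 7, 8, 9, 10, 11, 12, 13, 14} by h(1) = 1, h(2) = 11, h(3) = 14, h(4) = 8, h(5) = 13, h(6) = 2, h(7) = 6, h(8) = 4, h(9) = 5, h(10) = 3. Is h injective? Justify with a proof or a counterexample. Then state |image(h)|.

10

The values h(1), …, h(10) are 1, 11, 14, 8, 13, 2, 6, 4, 5, 3 — all distinct.
So h(a) = h(b) only when a = b, and h is injective.
The image of h is {1, 2, 3, 4, 5, 6, 8, 11, 13, 14}, which has 10 elements.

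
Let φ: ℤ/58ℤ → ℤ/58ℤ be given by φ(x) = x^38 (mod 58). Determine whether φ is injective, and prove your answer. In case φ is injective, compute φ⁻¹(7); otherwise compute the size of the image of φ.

30

φ(28): Repeated squaring mod 58: 28^1 ≡ 28, 28^2 ≡ 28² = 784 ≡ 30, 28^4 ≡ 30² = 900 ≡ 30, 28^8 ≡ 30² = 900 ≡ 30, 28^16 ≡ 30² = 900 ≡ 30, 28^32 ≡ 30² = 900 ≡ 30. Since 38 = 32 + 4 + 2, 28^38 ≡ 30·30·30: 30·30 = 900 ≡ 30, then 30·30 = 900 ≡ 30. So 28^38 ≡ 30 (mod 58).
φ(30): Repeated squaring mod 58: 30^1 ≡ 30, 30^2 ≡ 30² = 900 ≡ 30, 30^4 ≡ 30² = 900 ≡ 30, 30^8 ≡ 30² = 900 ≡ 30, 30^16 ≡ 30² = 900 ≡ 30, 30^32 ≡ 30² = 900 ≡ 30. Since 38 = 32 + 4 + 2, 30^38 ≡ 30·30·30: 30·30 = 900 ≡ 30, then 30·30 = 900 ≡ 30. So 30^38 ≡ 30 (mod 58).
So φ(28) = φ(30) = 30 while 28 ≠ 30, therefore φ is not injective.
Since φ is not injective, we determine |image(φ)|. Computing x^38 mod 58 for each x (by repeated squaring, reducing mod 58 at every step), the values φ(0), φ(1), …, φ(57) are: 0, 1, 38, 5, 52, 49, 16, 53, 4, 25, 6, 51, 28, 7, 42, 13, 36, 57, 22, 35, 54, 33, 24, 45, 20, 23, 34, 9, 30, 29, 30, 9, 34, 23, 20, 45, 24, 33, 54, 35, 22, 57, 36, 13, 42, 7, 28, 51, 6, 25, 4, 53, 16, 49, 52, 5, 38, 1.
The distinct values are {0, 1, 4, 5, 6, 7, 9, 13, 16, 20, 22, 23, 24, 25, 28, 29, 30, 33, 34, 35, 36, 38, 42, 45, 49, 51, 52, 53, 54, 57}; there are 30 of them.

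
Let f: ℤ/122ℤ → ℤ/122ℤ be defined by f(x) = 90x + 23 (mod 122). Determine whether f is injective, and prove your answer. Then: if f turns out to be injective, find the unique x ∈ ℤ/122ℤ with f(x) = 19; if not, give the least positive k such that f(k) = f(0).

We have gcd(90, 122) = 2 > 1. Taking x_1 = 0 and x_2 = 61: f(0) = 23 and f(61) = 90·61 + 23 = 5513 ≡ 23 (mod 122).
So f(0) = f(61) while 0 ≠ 61, so f is not injective.
Since f is not injective, we find the least positive k with f(k) = f(0): this means 90k ≡ 0 (mod 122), i.e. 122 ∣ 90k. Since gcd(90, 122) = 2, dividing through by 2 this holds exactly when 61 ∣ 45k, and as gcd(45, 61) = 1, exactly when 61 ∣ k.
The smallest positive such k is 61.

61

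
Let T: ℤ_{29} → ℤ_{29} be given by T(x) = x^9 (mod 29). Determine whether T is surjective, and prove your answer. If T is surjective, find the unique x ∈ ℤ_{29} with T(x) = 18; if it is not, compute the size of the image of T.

Since 29 is prime, the nonzero elements of ℤ_{29} form a cyclic group of order 28.
As gcd(9, 28) = 1, raising to the 9th power is a bijection on this group: if s^9 ≡ t^9 then (st^{−1})^9 = 1, and the only element of order dividing gcd(9, 28) = 1 is 1, so s = t.
With T(0) = 0 this makes T injective on all of ℤ_{29}, hence bijective (finite equal-size domain and codomain). In particular T is surjective.
Since T is surjective, we find the preimage of 18. The inverse of x ↦ x^9 on (ℤ_{29})^× is x ↦ x^25, because 9·25 = 225 = 8·28 + 1 ≡ 1 (mod 28) and x^{28} = 1 for x ≠ 0 (Fermat). So T⁻¹(18) = 18^25 mod 29.
Repeated squaring mod 29: 18^1 ≡ 18, 18^2 ≡ 18² = 324 ≡ 5, 18^4 ≡ 5² = 25, 18^8 ≡ 25² = 625 ≡ 16, 18^16 ≡ 16² = 256 ≡ 24. Since 25 = 16 + 8 + 1, 18^25 ≡ 24·16·18: 24·16 = 384 ≡ 7, then 7·18 = 126 ≡ 10. So 18^25 ≡ 10 (mod 29).
Hence T⁻¹(18) = 10.

10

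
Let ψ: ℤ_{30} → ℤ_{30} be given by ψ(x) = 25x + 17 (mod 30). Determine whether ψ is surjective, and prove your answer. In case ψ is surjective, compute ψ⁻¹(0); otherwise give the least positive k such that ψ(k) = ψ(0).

6

Recall that ψ is surjective if every y in the codomain equals ψ(x) for some x in the domain.
Since gcd(25, 30) = 5, we have 25x ≡ 0 (mod 5) for all x, so ψ(x) ≡ 2 (mod 5).
But 0 ≢ 2 (mod 5), so 0 ∈ ℤ_{30} has no preimage. Therefore ψ is not surjective.
Since ψ is not surjective, we find the least positive k with ψ(k) = ψ(0): this means 25k ≡ 0 (mod 30), i.e. 30 ∣ 25k. Since gcd(25, 30) = 5, dividing through by 5 this holds exactly when 6 ∣ 5k, and as gcd(5, 6) = 1, exactly when 6 ∣ k.
The smallest positive such k is 6.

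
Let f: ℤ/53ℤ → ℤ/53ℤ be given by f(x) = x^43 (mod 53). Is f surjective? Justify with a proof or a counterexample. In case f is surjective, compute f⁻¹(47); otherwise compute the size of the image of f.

13

Since 53 is prime, the nonzero elements of ℤ/53ℤ form a cyclic group of order 52.
As gcd(43, 52) = 1, raising to the 43rd power is a bijection on this group: if s^43 ≡ t^43 then (st^{−1})^43 = 1, and the only element of order dividing gcd(43, 52) = 1 is 1, so s = t.
With f(0) = 0 this makes f injective on all of ℤ/53ℤ, hence bijective (finite equal-size domain and codomain). In particular f is surjective.
Since f is surjective, we find the preimage of 47. The inverse of x ↦ x^43 on (ℤ/53ℤ)^× is x ↦ x^23, because 43·23 = 989 = 19·52 + 1 ≡ 1 (mod 52) and x^{52} = 1 for x ≠ 0 (Fermat). So f⁻¹(47) = 47^23 mod 53.
Repeated squaring mod 53: 47^1 ≡ 47, 47^2 ≡ 47² = 2209 ≡ 36, 47^4 ≡ 36² = 1296 ≡ 24, 47^8 ≡ 24² = 576 ≡ 46, 47^16 ≡ 46² = 2116 ≡ 49. Since 23 = 16 + 4 + 2 + 1, 47^23 ≡ 49·24·36·47: 49·24 = 1176 ≡ 10, then 10·36 = 360 ≡ 42, then 42·47 = 1974 ≡ 13. So 47^23 ≡ 13 (mod 53).
Hence f⁻¹(47) = 13.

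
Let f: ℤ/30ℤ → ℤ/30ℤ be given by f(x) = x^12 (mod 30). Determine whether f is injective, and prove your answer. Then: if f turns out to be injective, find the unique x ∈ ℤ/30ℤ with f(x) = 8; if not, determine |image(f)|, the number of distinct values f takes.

f(2): Repeated squaring mod 30: 2^1 ≡ 2, 2^2 ≡ 2² = 4, 2^4 ≡ 4² = 16, 2^8 ≡ 16² = 256 ≡ 16. Since 12 = 8 + 4, 2^12 ≡ 16·16: 16·16 = 256 ≡ 16. So 2^12 ≡ 16 (mod 30).
f(4): Repeated squaring mod 30: 4^1 ≡ 4, 4^2 ≡ 4² = 16, 4^4 ≡ 16² = 256 ≡ 16, 4^8 ≡ 16² = 256 ≡ 16. Since 12 = 8 + 4, 4^12 ≡ 16·16: 16·16 = 256 ≡ 16. So 4^12 ≡ 16 (mod 30).
So f(2) = f(4) = 16 while 2 ≠ 4, therefore f is not injective.
Since f is not injective, we determine |image(f)|. Computing x^12 mod 30 for each x (by repeated squaring, reducing mod 30 at every step), the values f(0), f(1), …, f(29) are: 0, 1, 16, 21, 16, 25, 6, 1, 16, 21, 10, 1, 6, 1, 16, 15, 16, 1, 6, 1, 10, 21, 16, 1, 6, 25, 16, 21, 16, 1.
The distinct values are {0, 1, 6, 10, 15, 16, 21, 25}; there are 8 of them.

8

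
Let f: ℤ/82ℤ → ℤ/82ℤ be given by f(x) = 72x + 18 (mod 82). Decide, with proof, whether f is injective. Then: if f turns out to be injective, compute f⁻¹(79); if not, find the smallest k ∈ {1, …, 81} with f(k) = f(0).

41

Recall that f is injective if f(s) = f(t) implies s = t.
We have gcd(72, 82) = 2 > 1. Taking s = 0 and t = 41: f(0) = 18 and f(41) = 72·41 + 18 = 2970 ≡ 18 (mod 82).
So f(0) = f(41) while 0 ≠ 41, thus f is not injective.
Since f is not injective, we find the least positive k with f(k) = f(0): this means 72k ≡ 0 (mod 82), i.e. 82 ∣ 72k. Since gcd(72, 82) = 2, dividing through by 2 this holds exactly when 41 ∣ 36k, and as gcd(36, 41) = 1, exactly when 41 ∣ k.
The smallest positive such k is 41.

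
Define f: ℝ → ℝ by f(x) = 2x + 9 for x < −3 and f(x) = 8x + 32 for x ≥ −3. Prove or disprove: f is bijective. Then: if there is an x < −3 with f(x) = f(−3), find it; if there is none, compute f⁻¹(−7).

-8

Both pieces are strictly increasing (slopes 2 and 8), so each is injective on its own interval.
The left piece maps (−∞, −3) onto (−∞, 3); the right piece maps [−3, ∞) onto [8, ∞).
The images leave a gap (3 has no preimage), so f is not surjective, hence not bijective.
Because the two images are disjoint, no x < −3 has f(x) = f(−3), so we compute f⁻¹(−7): −7 lies in (−∞, 3), so solve 2x + 9 = −7: x = (−7 − 9)/2 = −8.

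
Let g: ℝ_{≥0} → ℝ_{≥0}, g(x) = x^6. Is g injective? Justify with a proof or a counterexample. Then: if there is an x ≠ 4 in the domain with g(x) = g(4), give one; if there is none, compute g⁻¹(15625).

On ℝ_{≥0}, x ↦ x^6 is strictly increasing, so g(u) = g(v) forces u = v. So g is injective.
Since x ↦ x^6 is strictly increasing on ℝ_{≥0}, it is injective there, so no x ≠ 4 in the domain has g(x) = g(4). We therefore compute g⁻¹(15625) = 15625^{1/6} = 5 (indeed 5^6 = 15625).

5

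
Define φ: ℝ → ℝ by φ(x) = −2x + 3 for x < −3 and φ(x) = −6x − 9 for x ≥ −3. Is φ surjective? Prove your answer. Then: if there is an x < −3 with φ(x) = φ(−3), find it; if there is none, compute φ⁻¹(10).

Both pieces are strictly decreasing (slopes −2 and −6), so each is injective on its own interval.
The left piece maps (−∞, −3) onto (9, ∞); the right piece maps [−3, ∞) onto (−∞, 9].
These images together cover ℝ, so φ is surjective.
Because the two images are disjoint, no x < −3 has φ(x) = φ(−3), so we compute φ⁻¹(10): 10 lies in (9, ∞), so solve −2x + 3 = 10: x = (10 − 3)/(−2) = −7/2.

-7/2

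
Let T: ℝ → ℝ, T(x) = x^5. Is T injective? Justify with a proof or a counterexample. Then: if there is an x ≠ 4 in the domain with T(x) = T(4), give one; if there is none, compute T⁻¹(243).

3

On ℝ, x ↦ x^5 is strictly increasing (since 5 is odd), so T(x_1) = T(x_2) forces x_1 = x_2. Thus T is injective.
Since x ↦ x^5 is strictly increasing on ℝ, it is injective there, so no x ≠ 4 in the domain has T(x) = T(4). We therefore compute T⁻¹(243) = 243^{1/5} = 3 (indeed 3^5 = 243).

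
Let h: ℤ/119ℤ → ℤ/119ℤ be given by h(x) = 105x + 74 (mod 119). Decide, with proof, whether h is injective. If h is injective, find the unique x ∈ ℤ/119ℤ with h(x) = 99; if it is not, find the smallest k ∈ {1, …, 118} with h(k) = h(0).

We have gcd(105, 119) = 7 > 1. Taking x_1 = 0 and x_2 = 17: h(0) = 74 and h(17) = 105·17 + 74 = 1859 ≡ 74 (mod 119).
So h(0) = h(17) while 0 ≠ 17, therefore h is not injective.
Since h is not injective, we find the least positive k with h(k) = h(0): this means 105k ≡ 0 (mod 119), i.e. 119 ∣ 105k. Since gcd(105, 119) = 7, dividing through by 7 this holds exactly when 17 ∣ 15k, and as gcd(15, 17) = 1, exactly when 17 ∣ k.
The smallest positive such k is 17.

17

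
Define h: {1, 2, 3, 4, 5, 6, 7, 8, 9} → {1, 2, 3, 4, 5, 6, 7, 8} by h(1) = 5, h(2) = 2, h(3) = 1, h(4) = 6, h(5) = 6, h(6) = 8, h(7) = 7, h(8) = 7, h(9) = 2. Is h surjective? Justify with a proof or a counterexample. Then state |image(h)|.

6

No element maps to 3, so h is not surjective.
The image of h is {1, 2, 5, 6, 7, 8}, which has 6 elements.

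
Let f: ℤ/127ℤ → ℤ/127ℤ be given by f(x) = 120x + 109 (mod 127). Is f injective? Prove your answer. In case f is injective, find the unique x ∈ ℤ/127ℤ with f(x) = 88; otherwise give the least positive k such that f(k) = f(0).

3

Recall that injectivity means: for all x_1, x_2 in the domain, f(x_1) = f(x_2) implies x_1 = x_2.
If f(x_1) = f(x_2), then 120x_1 ≡ 120x_2 (mod 127). Because gcd(120, 127) = 1, we may cancel 120 to get x_1 ≡ x_2 (mod 127).
Therefore f is injective.
We now compute 120⁻¹ mod 127 explicitly. Euclid's algorithm: 127 = 1·120 + 7, 120 = 17·7 + 1; back-substituting gives 1 = 18·120 − 17·127, so 120⁻¹ ≡ 18 (mod 127).
Since f is injective, we find f⁻¹(88): we need 120x ≡ 88 − 109 ≡ 106 (mod 127). Using 120⁻¹ = 18: x ≡ 18·106 = 1908 = 15·127 + 3, so x = 3.
Check: f(3) = 120·3 + 109 = 469 = 3·127 + 88 ≡ 88 (mod 127).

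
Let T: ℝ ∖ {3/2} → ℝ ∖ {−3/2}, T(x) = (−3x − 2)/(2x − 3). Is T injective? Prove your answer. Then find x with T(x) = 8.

22/19

Suppose T(x_1) = T(x_2). Cross-multiplying: (−3x_1 − 2)(2x_2 − 3) = (−3x_2 − 2)(2x_1 − 3).
Expanding both sides and cancelling the symmetric terms leaves 13·(x_1 − x_2) = 0. Since 13 ≠ 0, x_1 = x_2. Hence T is injective.
Solving T(x) = 8: cross-multiplying gives −3x − 2 = 8(2x − 3), which rearranges to −19x = −22, so x = 22/19.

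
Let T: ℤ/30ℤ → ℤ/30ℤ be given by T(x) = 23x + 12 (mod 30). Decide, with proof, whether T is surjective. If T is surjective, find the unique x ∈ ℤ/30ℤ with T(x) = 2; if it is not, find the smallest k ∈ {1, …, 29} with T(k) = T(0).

10

By definition, surjectivity means every element of the codomain has a preimage under T.
Since gcd(23, 30) = 1, 23 is invertible modulo 30. Euclid's algorithm: 30 = 1·23 + 7, 23 = 3·7 + 2, 7 = 3·2 + 1; back-substituting gives 1 = 17·23 − 13·30, so 23⁻¹ ≡ 17 (mod 30).
For any y ∈ ℤ/30ℤ, x = 17(y − 12) mod 30 satisfies T(x) = 23·17(y − 12) + 12 ≡ y (since 23·17 ≡ 1 mod 30). So every y has a preimage.
Thus T is surjective.
Since T is surjective, we compute T⁻¹(2): solve 23x + 12 ≡ 2 (mod 30), i.e. 23x ≡ 20 (mod 30).
Multiplying by 23⁻¹ = 17 gives x ≡ 17·20 = 340 = 11·30 + 10 ≡ 10 (mod 30).
Check: T(10) = 23·10 + 12 = 242 = 8·30 + 2 ≡ 2 (mod 30).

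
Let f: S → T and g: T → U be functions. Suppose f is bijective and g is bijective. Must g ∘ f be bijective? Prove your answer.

bijective

Injectivity: if g(f(a)) = g(f(b)) then f(a) = f(b) (g injective) so a = b (f injective).
Surjectivity: for c ∈ U pick b with g(b) = c, then a with f(a) = b; then (g ∘ f)(a) = c.
So g ∘ f is bijective.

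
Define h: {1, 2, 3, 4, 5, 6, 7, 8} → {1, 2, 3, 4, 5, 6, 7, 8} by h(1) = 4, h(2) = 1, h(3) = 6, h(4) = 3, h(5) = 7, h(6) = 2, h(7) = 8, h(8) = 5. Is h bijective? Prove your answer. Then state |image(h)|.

8

The values 4, 1, 6, 3, 7, 2, 8, 5 are a permutation of {1, 2, 3, 4, 5, 6, 7, 8}: each element appears exactly once.
So h is injective and surjective, hence bijective.
The image of h is {1, 2, 3, 4, 5, 6, 7, 8}, which has 8 elements.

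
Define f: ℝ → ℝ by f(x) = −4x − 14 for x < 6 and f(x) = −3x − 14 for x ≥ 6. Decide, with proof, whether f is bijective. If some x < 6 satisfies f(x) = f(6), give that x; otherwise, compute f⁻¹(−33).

9/2

Both pieces are strictly decreasing (slopes −4 and −3), so each is injective on its own interval.
The left piece maps (−∞, 6) onto (−38, ∞); the right piece maps [6, ∞) onto (−∞, −32].
These images overlap. In particular f(6) = −32 (right piece), and solving −4x − 14 = −32 on the left piece gives x = 9/2 < 6.
So f(9/2) = f(6) with 9/2 ≠ 6, and f is not injective, hence not bijective. This x = 9/2 is the requested value below 6.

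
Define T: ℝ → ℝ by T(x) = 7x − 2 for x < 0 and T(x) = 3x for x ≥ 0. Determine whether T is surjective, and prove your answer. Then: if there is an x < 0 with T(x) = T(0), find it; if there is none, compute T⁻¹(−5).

Both pieces are strictly increasing (slopes 7 and 3), so each is injective on its own interval.
The left piece maps (−∞, 0) onto (−∞, −2); the right piece maps [0, ∞) onto [0, ∞).
The union (−∞, −2) ∪ [0, ∞) omits the interval between −2 and 0; in particular −2 has no preimage. So T is not surjective.
Because the two images are disjoint, no x < 0 has T(x) = T(0), so we compute T⁻¹(−5): −5 lies in (−∞, −2), so solve 7x − 2 = −5: x = (−5 + 2)/7 = −3/7.

-3/7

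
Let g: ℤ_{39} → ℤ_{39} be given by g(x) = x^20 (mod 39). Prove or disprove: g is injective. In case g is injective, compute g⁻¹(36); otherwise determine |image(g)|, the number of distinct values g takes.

g(1) = 1^20 = 1.
g(5): Repeated squaring mod 39: 5^1 ≡ 5, 5^2 ≡ 5² = 25, 5^4 ≡ 25² = 625 ≡ 1, 5^8 ≡ 1² = 1, 5^16 ≡ 1² = 1. Since 20 = 16 + 4, 5^20 ≡ 1·1: 1·1 = 1. So 5^20 ≡ 1 (mod 39).
So g(1) = g(5) = 1 while 1 ≠ 5, hence g is not injective.
Since g is not injective, we determine |image(g)|. Computing x^20 mod 39 for each x (by repeated squaring, reducing mod 39 at every step), the values g(0), g(1), …, g(38) are: 0, 1, 22, 9, 16, 1, 3, 16, 1, 3, 22, 22, 27, 13, 1, 9, 22, 16, 27, 16, 16, 27, 16, 22, 9, 1, 13, 27, 22, 22, 3, 1, 16, 3, 1, 16, 9, 22, 1.
The distinct values are {0, 1, 3, 9, 13, 16, 22, 27}; there are 8 of them.

8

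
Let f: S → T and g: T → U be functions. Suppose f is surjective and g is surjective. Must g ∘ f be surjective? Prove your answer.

Let c ∈ U. Since g is surjective, there is b ∈ T with g(b) = c. Since f is surjective, there is a ∈ S with f(a) = b.
Then (g ∘ f)(a) = g(b) = c. Hence g ∘ f is surjective.

surjective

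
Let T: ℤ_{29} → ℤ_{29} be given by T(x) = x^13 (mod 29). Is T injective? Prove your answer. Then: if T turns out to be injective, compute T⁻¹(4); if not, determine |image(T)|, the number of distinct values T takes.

22

Since 29 is prime, the nonzero elements of ℤ_{29} form a cyclic group of order 28.
As gcd(13, 28) = 1, raising to the 13th power is a bijection on this group: if a^13 ≡ b^13 then (ab^{−1})^13 = 1, and the only element of order dividing gcd(13, 28) = 1 is 1, so a = b.
With T(0) = 0 this makes T injective on all of ℤ_{29}, hence bijective (finite equal-size domain and codomain). In particular T is injective.
Since T is injective, we find the preimage of 4. The inverse of x ↦ x^13 on (ℤ_{29})^× is x ↦ x^13, because 13·13 = 169 = 6·28 + 1 ≡ 1 (mod 28) and x^{28} = 1 for x ≠ 0 (Fermat). So T⁻¹(4) = 4^13 mod 29.
Repeated squaring mod 29: 4^1 ≡ 4, 4^2 ≡ 4² = 16, 4^4 ≡ 16² = 256 ≡ 24, 4^8 ≡ 24² = 576 ≡ 25. Since 13 = 8 + 4 + 1, 4^13 ≡ 25·24·4: 25·24 = 600 ≡ 20, then 20·4 = 80 ≡ 22. So 4^13 ≡ 22 (mod 29).
Hence T⁻¹(4) = 22.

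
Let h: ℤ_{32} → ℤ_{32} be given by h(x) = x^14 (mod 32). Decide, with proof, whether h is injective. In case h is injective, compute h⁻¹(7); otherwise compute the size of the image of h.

5

h(0) = 0^14 = 0.
h(2): Repeated squaring mod 32: 2^1 ≡ 2, 2^2 ≡ 2² = 4, 2^4 ≡ 4² = 16, 2^8 ≡ 16² = 256 ≡ 0. Since 14 = 8 + 4 + 2, 2^14 ≡ 0·16·4: 0·16 = 0, then 0·4 = 0. So 2^14 ≡ 0 (mod 32).
So h(0) = h(2) = 0 while 0 ≠ 2, hence h is not injective.
Since h is not injective, we determine |image(h)|. Computing x^14 mod 32 for each x (by repeated squaring, reducing mod 32 at every step), the values h(0), h(1), …, h(31) are: 0, 1, 0, 25, 0, 9, 0, 17, 0, 17, 0, 9, 0, 25, 0, 1, 0, 1, 0, 25, 0, 9, 0, 17, 0, 17, 0, 9, 0, 25, 0, 1.
The distinct values are {0, 1, 9, 17, 25}; there are 5 of them.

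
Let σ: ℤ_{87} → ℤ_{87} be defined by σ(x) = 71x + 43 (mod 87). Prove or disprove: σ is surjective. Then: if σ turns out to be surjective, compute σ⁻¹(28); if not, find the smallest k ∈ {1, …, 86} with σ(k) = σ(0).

39

By definition, surjectivity means every element of the codomain has a preimage under σ.
Since gcd(71, 87) = 1, 71 is invertible modulo 87. Euclid's algorithm: 87 = 1·71 + 16, 71 = 4·16 + 7, 16 = 2·7 + 2, 7 = 3·2 + 1; back-substituting gives 1 = 38·71 − 31·87, so 71⁻¹ ≡ 38 (mod 87).
For any y ∈ ℤ_{87}, x = 38(y − 43) mod 87 satisfies σ(x) = 71·38(y − 43) + 43 ≡ y (since 71·38 ≡ 1 mod 87). So every y has a preimage.
So σ is surjective.
Since σ is surjective, we compute σ⁻¹(28): solve 71x + 43 ≡ 28 (mod 87), i.e. 71x ≡ 72 (mod 87).
Multiplying by 71⁻¹ = 38 gives x ≡ 38·72 = 2736 = 31·87 + 39 ≡ 39 (mod 87).
Check: σ(39) = 71·39 + 43 = 2812 = 32·87 + 28 ≡ 28 (mod 87).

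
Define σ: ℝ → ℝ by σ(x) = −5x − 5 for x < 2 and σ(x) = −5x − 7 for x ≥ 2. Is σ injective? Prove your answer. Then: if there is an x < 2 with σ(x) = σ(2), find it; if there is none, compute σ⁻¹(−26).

19/5

Both pieces are strictly decreasing (slopes −5 and −5), so each is injective on its own interval.
The left piece maps (−∞, 2) onto (−15, ∞); the right piece maps [2, ∞) onto (−∞, −17].
These images are disjoint, so no value is attained by both pieces. Hence σ is injective.
Because the two images are disjoint, no x < 2 has σ(x) = σ(2), so we compute σ⁻¹(−26): −26 lies in (−∞, −17], so solve −5x − 7 = −26: x = (−26 + 7)/(−5) = 19/5.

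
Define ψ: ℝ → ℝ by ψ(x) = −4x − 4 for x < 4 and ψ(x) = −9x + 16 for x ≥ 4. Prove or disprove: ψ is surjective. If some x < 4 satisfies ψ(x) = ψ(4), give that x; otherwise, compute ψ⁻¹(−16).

3

Both pieces are strictly decreasing (slopes −4 and −9), so each is injective on its own interval.
The left piece maps (−∞, 4) onto (−20, ∞); the right piece maps [4, ∞) onto (−∞, −20].
These images together cover ℝ, so ψ is surjective.
Because the two images are disjoint, no x < 4 has ψ(x) = ψ(4), so we compute ψ⁻¹(−16): −16 lies in (−20, ∞), so solve −4x − 4 = −16: x = (−16 + 4)/(−4) = 3.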